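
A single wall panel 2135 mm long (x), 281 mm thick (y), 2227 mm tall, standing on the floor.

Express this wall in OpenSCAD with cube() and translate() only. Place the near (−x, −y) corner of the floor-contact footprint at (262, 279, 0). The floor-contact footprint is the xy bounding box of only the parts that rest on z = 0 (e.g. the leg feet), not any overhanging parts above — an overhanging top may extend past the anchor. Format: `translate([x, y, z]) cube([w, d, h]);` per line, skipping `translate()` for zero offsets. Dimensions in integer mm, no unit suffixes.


translate([262, 279, 0]) cube([2135, 281, 2227]);


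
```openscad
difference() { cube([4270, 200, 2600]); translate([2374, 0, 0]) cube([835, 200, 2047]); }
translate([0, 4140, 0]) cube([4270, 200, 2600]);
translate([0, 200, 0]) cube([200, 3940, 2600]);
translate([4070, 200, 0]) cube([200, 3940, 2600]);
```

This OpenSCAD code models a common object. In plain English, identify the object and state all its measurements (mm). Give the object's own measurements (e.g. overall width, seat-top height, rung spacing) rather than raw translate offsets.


A single room: four walls, each 2600 mm tall and 200 mm thick, enclosing an outside footprint 4270×4340 mm (x × y), no floor or roof. The front and back walls (−y and +y sides) run the full x-width; the side walls fit between their inner faces. A door opening 835 mm wide and 2047 mm tall is cut through the front wall from the floor up, its −x edge 2374 mm from the wall's −x end.


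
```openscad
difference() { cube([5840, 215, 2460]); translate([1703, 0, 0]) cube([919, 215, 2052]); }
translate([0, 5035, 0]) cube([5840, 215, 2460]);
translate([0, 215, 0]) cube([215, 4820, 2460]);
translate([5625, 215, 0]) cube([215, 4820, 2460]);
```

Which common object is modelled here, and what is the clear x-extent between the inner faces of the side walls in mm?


A single room. The interior width is 5410 mm.

Four walls enclosing a rectangle with a door in the front wall — a room. Outside width 5840 minus two 215 mm walls gives 5410 mm.


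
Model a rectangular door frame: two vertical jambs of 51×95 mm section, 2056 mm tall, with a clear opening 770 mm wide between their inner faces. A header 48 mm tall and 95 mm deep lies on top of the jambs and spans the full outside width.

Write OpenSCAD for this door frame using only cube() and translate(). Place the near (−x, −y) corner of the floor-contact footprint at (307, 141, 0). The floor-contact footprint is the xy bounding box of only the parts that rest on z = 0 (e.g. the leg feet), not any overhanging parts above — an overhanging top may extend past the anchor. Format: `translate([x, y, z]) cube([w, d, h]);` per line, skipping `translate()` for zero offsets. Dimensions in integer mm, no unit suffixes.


translate([307, 141, 0]) cube([51, 95, 2056]);
translate([1128, 141, 0]) cube([51, 95, 2056]);
translate([307, 141, 2056]) cube([872, 95, 48]);


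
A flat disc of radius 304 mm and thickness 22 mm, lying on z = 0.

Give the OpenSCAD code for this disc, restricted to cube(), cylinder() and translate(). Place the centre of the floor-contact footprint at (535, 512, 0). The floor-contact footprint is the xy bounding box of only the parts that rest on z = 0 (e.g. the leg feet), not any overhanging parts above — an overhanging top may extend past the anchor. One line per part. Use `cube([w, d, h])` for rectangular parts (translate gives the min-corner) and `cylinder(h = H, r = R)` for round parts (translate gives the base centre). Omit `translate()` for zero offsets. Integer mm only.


translate([535, 512, 0]) cylinder(h = 22, r = 304);


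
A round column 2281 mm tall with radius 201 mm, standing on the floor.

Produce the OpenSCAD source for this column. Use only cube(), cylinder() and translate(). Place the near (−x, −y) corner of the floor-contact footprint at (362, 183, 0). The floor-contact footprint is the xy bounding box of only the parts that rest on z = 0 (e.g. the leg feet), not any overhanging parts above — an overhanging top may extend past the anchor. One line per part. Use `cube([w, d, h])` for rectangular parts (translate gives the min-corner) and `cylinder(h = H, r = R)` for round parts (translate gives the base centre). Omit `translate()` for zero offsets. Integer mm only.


translate([563, 384, 0]) cylinder(h = 2281, r = 201);


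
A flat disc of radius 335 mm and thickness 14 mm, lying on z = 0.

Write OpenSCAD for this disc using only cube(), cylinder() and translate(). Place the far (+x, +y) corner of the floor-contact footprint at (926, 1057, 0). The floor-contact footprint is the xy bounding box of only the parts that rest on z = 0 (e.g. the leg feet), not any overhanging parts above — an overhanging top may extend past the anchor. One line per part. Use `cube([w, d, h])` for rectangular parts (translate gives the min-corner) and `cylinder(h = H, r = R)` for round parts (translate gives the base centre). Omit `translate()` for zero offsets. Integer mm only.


translate([591, 722, 0]) cylinder(h = 14, r = 335);


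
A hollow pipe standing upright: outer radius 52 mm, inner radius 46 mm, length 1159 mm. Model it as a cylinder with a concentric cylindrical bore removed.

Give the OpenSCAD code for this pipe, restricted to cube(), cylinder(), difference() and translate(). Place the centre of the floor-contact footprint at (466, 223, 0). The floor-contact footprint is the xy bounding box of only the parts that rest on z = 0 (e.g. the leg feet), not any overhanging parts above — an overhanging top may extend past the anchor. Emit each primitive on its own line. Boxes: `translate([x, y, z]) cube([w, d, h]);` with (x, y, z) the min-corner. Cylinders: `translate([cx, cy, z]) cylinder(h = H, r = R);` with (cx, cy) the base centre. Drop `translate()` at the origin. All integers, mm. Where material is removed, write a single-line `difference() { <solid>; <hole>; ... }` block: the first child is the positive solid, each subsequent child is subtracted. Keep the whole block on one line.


difference() { translate([466, 223, 0]) cylinder(h = 1159, r = 52); translate([466, 223, 0]) cylinder(h = 1159, r = 46); }


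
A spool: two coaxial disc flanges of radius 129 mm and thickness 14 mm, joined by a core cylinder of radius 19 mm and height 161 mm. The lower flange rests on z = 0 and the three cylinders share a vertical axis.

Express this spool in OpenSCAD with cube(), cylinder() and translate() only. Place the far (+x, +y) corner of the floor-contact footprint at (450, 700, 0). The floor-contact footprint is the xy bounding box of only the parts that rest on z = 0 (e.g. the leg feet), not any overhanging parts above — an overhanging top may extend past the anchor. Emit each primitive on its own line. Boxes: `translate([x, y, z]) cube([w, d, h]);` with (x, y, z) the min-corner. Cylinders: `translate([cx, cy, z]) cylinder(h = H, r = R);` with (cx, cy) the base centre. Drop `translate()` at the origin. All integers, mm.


translate([321, 571, 0]) cylinder(h = 14, r = 129);
translate([321, 571, 14]) cylinder(h = 161, r = 19);
translate([321, 571, 175]) cylinder(h = 14, r = 129);


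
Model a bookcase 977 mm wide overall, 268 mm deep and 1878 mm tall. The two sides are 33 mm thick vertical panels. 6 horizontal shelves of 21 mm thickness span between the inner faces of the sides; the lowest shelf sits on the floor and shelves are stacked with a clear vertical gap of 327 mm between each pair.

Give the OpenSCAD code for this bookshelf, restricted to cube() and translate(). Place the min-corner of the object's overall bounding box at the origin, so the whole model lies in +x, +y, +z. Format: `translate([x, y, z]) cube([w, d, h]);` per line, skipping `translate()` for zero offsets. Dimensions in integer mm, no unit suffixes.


cube([33, 268, 1878]);
translate([944, 0, 0]) cube([33, 268, 1878]);
translate([33, 0, 0]) cube([911, 268, 21]);
translate([33, 0, 348]) cube([911, 268, 21]);
translate([33, 0, 696]) cube([911, 268, 21]);
translate([33, 0, 1044]) cube([911, 268, 21]);
translate([33, 0, 1392]) cube([911, 268, 21]);
translate([33, 0, 1740]) cube([911, 268, 21]);


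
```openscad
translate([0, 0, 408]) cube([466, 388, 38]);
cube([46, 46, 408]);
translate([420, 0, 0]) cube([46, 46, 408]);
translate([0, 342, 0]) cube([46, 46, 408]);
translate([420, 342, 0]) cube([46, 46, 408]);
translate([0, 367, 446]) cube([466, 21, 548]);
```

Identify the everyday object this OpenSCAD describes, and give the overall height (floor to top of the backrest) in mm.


A chair. The overall height is 994 mm.

A slab on four corner posts with a tall panel at the back — a chair. The seat slab sits at z = 408 with thickness 38, and the 548 mm backrest starts at the seat top, so the overall height is 408 + 38 + 548 = 994 mm.


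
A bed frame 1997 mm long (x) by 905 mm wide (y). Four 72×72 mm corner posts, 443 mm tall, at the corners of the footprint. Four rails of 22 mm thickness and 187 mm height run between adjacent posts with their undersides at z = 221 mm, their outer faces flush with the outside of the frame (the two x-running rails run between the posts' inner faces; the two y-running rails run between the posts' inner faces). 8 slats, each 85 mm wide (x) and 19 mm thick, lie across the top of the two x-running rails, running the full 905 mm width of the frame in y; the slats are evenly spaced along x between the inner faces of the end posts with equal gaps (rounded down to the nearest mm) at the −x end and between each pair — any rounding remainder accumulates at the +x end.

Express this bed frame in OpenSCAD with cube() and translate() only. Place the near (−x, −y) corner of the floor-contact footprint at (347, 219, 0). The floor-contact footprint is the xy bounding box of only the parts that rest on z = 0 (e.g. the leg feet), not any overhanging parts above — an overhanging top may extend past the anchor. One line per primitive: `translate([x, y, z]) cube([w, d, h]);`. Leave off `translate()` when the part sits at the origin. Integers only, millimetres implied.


translate([347, 219, 0]) cube([72, 72, 443]);
translate([347, 1052, 0]) cube([72, 72, 443]);
translate([2272, 219, 0]) cube([72, 72, 443]);
translate([2272, 1052, 0]) cube([72, 72, 443]);
translate([419, 219, 221]) cube([1853, 22, 187]);
translate([419, 1102, 221]) cube([1853, 22, 187]);
translate([347, 291, 221]) cube([22, 761, 187]);
translate([2322, 291, 221]) cube([22, 761, 187]);
translate([549, 219, 408]) cube([85, 905, 19]);
translate([764, 219, 408]) cube([85, 905, 19]);
translate([979, 219, 408]) cube([85, 905, 19]);
translate([1194, 219, 408]) cube([85, 905, 19]);
translate([1409, 219, 408]) cube([85, 905, 19]);
translate([1624, 219, 408]) cube([85, 905, 19]);
translate([1839, 219, 408]) cube([85, 905, 19]);
translate([2054, 219, 408]) cube([85, 905, 19]);


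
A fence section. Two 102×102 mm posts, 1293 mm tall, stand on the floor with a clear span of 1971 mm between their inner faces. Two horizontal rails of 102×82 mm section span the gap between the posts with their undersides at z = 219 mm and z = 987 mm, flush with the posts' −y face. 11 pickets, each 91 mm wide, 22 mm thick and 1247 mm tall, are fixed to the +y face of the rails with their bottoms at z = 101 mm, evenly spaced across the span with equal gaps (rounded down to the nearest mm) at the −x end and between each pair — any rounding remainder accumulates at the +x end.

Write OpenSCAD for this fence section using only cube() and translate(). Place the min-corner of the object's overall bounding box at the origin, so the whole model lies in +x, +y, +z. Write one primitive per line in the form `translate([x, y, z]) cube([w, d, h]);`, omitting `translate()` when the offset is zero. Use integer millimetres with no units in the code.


cube([102, 102, 1293]);
translate([2073, 0, 0]) cube([102, 102, 1293]);
translate([102, 0, 219]) cube([1971, 102, 82]);
translate([102, 0, 987]) cube([1971, 102, 82]);
translate([182, 102, 101]) cube([91, 22, 1247]);
translate([353, 102, 101]) cube([91, 22, 1247]);
translate([524, 102, 101]) cube([91, 22, 1247]);
translate([695, 102, 101]) cube([91, 22, 1247]);
translate([866, 102, 101]) cube([91, 22, 1247]);
translate([1037, 102, 101]) cube([91, 22, 1247]);
translate([1208, 102, 101]) cube([91, 22, 1247]);
translate([1379, 102, 101]) cube([91, 22, 1247]);
translate([1550, 102, 101]) cube([91, 22, 1247]);
translate([1721, 102, 101]) cube([91, 22, 1247]);
translate([1892, 102, 101]) cube([91, 22, 1247]);


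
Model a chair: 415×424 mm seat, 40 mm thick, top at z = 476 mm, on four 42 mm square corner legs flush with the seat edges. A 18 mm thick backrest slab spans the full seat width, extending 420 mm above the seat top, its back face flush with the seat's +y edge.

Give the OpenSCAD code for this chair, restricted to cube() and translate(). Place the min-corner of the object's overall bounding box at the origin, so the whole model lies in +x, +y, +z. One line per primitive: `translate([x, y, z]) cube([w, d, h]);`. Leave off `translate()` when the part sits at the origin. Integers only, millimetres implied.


translate([0, 0, 436]) cube([415, 424, 40]);
cube([42, 42, 436]);
translate([373, 0, 0]) cube([42, 42, 436]);
translate([0, 382, 0]) cube([42, 42, 436]);
translate([373, 382, 0]) cube([42, 42, 436]);
translate([0, 406, 476]) cube([415, 18, 420]);


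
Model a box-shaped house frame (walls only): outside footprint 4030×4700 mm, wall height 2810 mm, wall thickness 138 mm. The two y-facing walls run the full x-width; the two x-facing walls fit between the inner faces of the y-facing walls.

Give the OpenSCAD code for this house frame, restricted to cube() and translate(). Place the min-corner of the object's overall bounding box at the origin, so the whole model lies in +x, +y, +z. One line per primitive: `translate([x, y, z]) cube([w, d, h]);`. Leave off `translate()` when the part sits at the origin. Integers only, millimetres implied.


cube([4030, 138, 2810]);
translate([0, 4562, 0]) cube([4030, 138, 2810]);
translate([0, 138, 0]) cube([138, 4424, 2810]);
translate([3892, 138, 0]) cube([138, 4424, 2810]);


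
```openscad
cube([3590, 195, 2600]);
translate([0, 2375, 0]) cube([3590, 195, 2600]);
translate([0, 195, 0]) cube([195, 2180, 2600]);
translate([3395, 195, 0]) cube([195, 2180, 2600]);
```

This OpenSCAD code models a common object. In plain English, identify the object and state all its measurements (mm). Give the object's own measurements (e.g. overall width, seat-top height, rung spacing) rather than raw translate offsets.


The wall frame of a small rectangular building: four walls, each 2600 mm tall and 195 mm thick, enclosing a footprint 3590 mm (x) by 2570 mm (y) outside-to-outside, with no floor or roof. The front and back walls (the −y and +y sides) span the full width; the two side walls fit between them.


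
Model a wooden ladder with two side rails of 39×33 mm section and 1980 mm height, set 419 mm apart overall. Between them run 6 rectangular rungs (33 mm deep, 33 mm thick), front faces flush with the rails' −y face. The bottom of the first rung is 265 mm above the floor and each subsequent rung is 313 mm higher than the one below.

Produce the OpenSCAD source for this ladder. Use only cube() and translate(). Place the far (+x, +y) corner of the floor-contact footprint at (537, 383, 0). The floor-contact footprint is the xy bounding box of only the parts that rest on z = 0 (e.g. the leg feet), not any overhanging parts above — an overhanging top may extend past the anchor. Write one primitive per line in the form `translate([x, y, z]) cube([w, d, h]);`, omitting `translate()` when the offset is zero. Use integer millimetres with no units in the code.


// rung span = 419 - 2*39 = 341
// rung[k] z = 265 + k*313
translate([118, 350, 0]) cube([39, 33, 1980]);
translate([498, 350, 0]) cube([39, 33, 1980]);
translate([157, 350, 265]) cube([341, 33, 33]);
translate([157, 350, 578]) cube([341, 33, 33]);
translate([157, 350, 891]) cube([341, 33, 33]);
translate([157, 350, 1204]) cube([341, 33, 33]);
translate([157, 350, 1517]) cube([341, 33, 33]);
translate([157, 350, 1830]) cube([341, 33, 33]);


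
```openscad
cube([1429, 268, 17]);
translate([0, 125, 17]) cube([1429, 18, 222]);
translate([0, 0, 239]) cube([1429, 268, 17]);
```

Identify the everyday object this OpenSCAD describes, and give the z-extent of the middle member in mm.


An I-beam. The web height is 222 mm.

Two wide flanges with a thin centred web — an I-beam. Overall 256 mm minus two 17 mm flanges gives a web of 256 − 2·17 = 222 mm.


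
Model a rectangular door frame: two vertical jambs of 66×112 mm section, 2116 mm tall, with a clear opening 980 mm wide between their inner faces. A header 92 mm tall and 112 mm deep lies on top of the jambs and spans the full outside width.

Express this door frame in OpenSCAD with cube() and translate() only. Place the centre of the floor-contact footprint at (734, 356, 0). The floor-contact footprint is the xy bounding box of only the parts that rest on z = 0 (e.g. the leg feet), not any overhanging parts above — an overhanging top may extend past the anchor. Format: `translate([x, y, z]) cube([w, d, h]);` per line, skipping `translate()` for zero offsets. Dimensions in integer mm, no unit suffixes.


translate([178, 300, 0]) cube([66, 112, 2116]);
translate([1224, 300, 0]) cube([66, 112, 2116]);
translate([178, 300, 2116]) cube([1112, 112, 92]);


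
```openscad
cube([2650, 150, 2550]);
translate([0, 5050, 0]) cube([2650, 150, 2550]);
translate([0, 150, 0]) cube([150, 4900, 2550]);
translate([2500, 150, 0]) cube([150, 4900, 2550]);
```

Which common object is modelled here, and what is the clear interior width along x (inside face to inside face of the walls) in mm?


A house (or room) frame. The interior width is 2350 mm.

Four 2550 mm walls enclosing a rectangle with no floor or roof — a room or house frame. Outside width is 2650 mm and wall thickness is 150 mm, so the interior width is 2650 − 2 × 150 = 2350 mm.


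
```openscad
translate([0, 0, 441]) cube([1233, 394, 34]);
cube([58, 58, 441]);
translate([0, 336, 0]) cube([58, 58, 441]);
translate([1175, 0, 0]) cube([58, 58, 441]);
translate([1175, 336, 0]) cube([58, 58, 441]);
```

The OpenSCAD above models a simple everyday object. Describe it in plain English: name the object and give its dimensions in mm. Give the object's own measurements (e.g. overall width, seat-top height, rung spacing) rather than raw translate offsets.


A long wooden bench with a 1233 mm (x) × 394 mm (y) seat, 34 mm thick, its top surface 475 mm above the floor. Four 58 mm square legs at the seat corners, flush with the edges, run from z = 0 to the seat underside.


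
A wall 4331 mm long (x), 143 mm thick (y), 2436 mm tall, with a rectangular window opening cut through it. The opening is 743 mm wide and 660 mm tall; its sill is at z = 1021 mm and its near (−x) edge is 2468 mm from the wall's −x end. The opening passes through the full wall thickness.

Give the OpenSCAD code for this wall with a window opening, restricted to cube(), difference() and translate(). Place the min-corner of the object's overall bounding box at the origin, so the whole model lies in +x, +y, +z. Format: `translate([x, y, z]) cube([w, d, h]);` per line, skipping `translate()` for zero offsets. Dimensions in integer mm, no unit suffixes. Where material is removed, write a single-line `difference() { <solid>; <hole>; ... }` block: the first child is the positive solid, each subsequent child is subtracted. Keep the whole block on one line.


difference() { cube([4331, 143, 2436]); translate([2468, 0, 1021]) cube([743, 143, 660]); }


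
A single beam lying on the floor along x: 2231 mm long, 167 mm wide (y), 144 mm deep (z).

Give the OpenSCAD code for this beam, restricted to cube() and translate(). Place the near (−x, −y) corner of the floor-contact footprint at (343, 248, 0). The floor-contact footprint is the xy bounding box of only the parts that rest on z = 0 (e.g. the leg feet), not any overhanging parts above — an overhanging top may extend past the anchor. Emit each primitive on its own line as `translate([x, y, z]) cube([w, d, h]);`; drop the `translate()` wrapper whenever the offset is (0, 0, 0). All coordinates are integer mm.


translate([343, 248, 0]) cube([2231, 167, 144]);


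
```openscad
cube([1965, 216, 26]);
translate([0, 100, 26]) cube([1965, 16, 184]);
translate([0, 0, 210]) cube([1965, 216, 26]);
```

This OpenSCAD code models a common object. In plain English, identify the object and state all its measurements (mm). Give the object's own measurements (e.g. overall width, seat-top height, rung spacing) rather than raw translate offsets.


An I-beam lying along x, 1965 mm long. Overall section height 236 mm. Two flanges 216 mm wide (y) and 26 mm thick, one on the floor and one at the top; a web 16 mm thick runs between them, centred on the flange width.


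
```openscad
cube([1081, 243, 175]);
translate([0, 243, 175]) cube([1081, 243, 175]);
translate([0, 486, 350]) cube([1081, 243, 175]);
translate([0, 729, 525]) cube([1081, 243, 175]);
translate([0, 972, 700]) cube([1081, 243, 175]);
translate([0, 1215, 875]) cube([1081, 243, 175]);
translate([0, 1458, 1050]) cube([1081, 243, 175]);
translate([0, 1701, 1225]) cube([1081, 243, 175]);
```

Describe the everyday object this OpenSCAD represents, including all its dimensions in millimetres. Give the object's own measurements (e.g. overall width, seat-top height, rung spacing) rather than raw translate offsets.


A straight staircase of 8 solid steps. Each step is 1081 mm wide (x), 243 mm deep (y, the going) and 175 mm tall (the rise). The first step rests on the floor; each subsequent step sits one going further in +y and one rise higher in +z, directly behind and above the previous step with no overlap.


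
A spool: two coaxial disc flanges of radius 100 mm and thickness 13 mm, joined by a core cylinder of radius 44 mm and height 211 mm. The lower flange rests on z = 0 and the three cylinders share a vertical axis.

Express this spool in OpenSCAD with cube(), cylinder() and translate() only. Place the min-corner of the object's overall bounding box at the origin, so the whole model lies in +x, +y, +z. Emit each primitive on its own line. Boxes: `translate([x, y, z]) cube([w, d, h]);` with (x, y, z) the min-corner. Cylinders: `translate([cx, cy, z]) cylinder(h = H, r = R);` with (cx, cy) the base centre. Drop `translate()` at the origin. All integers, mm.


translate([100, 100, 0]) cylinder(h = 13, r = 100);
translate([100, 100, 13]) cylinder(h = 211, r = 44);
translate([100, 100, 224]) cylinder(h = 13, r = 100);


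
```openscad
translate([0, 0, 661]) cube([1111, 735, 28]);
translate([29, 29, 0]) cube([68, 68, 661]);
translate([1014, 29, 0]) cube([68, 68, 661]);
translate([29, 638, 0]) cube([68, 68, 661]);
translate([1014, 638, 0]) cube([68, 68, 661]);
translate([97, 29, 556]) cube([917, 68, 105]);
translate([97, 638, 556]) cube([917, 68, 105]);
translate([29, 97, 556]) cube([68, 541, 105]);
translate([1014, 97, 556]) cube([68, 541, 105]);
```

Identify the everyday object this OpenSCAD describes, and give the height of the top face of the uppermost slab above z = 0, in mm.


A table. The table height is 689 mm.

A 1111×735×28 slab sits at z = 661 on four 68 mm square posts — a table. The top surface is at 661 + 28 = 689 mm.


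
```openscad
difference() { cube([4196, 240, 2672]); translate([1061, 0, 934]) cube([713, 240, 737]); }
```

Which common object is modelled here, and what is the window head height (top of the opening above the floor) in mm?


A wall with a window opening. The window head height is 1671 mm.

A wall with a rectangular opening subtracted — a window. Sill at z = 934, opening 737 mm tall, so the head is at 934 + 737 = 1671 mm.


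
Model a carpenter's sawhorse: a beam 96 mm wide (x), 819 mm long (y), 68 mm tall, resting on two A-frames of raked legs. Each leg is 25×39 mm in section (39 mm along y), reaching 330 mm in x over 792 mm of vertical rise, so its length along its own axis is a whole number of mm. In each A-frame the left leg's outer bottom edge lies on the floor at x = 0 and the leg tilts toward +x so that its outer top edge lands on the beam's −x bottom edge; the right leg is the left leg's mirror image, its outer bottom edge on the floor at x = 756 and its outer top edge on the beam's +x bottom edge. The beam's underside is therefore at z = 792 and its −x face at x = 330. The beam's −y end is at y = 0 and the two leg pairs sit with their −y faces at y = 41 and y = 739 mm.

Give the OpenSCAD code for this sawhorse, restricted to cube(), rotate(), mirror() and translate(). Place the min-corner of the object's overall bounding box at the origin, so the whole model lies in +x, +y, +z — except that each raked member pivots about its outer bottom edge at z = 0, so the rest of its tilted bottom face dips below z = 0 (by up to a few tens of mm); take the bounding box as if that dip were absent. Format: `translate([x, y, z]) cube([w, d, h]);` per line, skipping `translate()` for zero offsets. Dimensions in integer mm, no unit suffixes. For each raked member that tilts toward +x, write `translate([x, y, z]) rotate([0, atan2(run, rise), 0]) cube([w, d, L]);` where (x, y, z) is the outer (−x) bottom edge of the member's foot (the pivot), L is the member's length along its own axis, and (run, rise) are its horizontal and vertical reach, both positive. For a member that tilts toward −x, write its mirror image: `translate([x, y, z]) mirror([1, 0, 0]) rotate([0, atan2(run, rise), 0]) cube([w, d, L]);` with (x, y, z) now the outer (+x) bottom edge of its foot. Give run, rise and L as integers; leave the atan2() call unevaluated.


// leg length = √(330² + 792²) = 858
// right-leg outer foot x = 2·330 + 96 = 756
// beam min-corner = (330, 0, 792)
translate([330, 0, 792]) cube([96, 819, 68]);
translate([0, 41, 0]) rotate([0, atan2(330, 792), 0]) cube([25, 39, 858]);
translate([756, 41, 0]) mirror([1, 0, 0]) rotate([0, atan2(330, 792), 0]) cube([25, 39, 858]);
translate([0, 739, 0]) rotate([0, atan2(330, 792), 0]) cube([25, 39, 858]);
translate([756, 739, 0]) mirror([1, 0, 0]) rotate([0, atan2(330, 792), 0]) cube([25, 39, 858]);


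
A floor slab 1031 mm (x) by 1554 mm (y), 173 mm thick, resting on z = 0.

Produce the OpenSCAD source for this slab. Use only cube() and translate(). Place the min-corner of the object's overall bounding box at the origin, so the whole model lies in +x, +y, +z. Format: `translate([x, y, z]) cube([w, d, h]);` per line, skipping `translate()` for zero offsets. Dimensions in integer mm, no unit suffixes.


cube([1031, 1554, 173]);


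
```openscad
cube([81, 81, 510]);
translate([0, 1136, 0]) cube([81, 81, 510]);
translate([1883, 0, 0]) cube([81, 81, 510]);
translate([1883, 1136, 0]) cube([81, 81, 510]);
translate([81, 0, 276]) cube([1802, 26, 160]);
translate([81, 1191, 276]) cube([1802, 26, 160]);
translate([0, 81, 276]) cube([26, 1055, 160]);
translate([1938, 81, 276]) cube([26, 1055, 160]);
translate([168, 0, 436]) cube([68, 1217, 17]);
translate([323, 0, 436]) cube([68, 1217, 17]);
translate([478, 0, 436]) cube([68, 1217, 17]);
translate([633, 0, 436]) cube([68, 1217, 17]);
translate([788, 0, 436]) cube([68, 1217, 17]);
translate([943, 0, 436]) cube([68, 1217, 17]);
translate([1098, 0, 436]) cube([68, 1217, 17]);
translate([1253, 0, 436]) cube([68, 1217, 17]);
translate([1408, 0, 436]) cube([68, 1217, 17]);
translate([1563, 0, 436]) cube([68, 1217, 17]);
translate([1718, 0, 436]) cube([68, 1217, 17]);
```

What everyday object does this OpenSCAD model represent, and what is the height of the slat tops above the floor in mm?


A bed frame. The slat-top height is 453 mm.

Four posts, four rails, and a row of slats — a bed frame. Slats sit on the rails at z = 276 + 160 = 436; with slat thickness 17, the top is 453 mm.


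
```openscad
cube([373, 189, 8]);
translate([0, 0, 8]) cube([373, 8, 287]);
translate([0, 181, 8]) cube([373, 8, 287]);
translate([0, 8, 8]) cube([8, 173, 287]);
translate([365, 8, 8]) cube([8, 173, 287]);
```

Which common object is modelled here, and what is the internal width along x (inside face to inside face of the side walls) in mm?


An open box. The internal width is 357 mm.

A 373×189 base slab with four walls standing on it — an open box. The base is 373 mm wide and the walls are 8 mm thick, so the internal width is 373 − 2 × 8 = 357 mm.


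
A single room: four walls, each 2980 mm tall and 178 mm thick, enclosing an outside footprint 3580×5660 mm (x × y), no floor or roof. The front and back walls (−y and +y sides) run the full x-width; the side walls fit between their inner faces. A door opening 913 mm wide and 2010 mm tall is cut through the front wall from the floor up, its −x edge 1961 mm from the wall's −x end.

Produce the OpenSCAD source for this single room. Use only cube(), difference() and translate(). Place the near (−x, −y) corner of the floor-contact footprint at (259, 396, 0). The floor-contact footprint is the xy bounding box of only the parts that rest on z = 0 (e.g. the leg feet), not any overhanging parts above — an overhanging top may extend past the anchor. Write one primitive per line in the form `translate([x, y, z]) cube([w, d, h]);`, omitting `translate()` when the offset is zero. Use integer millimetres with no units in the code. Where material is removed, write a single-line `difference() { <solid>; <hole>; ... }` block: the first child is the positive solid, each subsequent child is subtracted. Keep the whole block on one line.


difference() { translate([259, 396, 0]) cube([3580, 178, 2980]); translate([2220, 396, 0]) cube([913, 178, 2010]); }
translate([259, 5878, 0]) cube([3580, 178, 2980]);
translate([259, 574, 0]) cube([178, 5304, 2980]);
translate([3661, 574, 0]) cube([178, 5304, 2980]);


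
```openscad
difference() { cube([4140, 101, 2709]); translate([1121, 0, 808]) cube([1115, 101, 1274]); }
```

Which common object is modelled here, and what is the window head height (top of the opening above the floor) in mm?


A wall with a window opening. The window head height is 2082 mm.

A wall with a rectangular opening subtracted — a window. Sill at z = 808, opening 1274 mm tall, so the head is at 808 + 1274 = 2082 mm.


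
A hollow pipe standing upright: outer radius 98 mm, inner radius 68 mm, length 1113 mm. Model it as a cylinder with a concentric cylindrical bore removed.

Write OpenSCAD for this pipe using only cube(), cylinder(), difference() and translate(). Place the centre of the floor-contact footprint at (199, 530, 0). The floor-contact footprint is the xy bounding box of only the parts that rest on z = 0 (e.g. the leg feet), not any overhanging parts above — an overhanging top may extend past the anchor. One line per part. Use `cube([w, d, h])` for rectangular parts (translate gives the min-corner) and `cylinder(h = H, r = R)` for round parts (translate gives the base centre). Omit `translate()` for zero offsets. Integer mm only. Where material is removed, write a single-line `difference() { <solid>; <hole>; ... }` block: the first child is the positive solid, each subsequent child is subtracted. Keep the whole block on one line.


difference() { translate([199, 530, 0]) cylinder(h = 1113, r = 98); translate([199, 530, 0]) cylinder(h = 1113, r = 68); }


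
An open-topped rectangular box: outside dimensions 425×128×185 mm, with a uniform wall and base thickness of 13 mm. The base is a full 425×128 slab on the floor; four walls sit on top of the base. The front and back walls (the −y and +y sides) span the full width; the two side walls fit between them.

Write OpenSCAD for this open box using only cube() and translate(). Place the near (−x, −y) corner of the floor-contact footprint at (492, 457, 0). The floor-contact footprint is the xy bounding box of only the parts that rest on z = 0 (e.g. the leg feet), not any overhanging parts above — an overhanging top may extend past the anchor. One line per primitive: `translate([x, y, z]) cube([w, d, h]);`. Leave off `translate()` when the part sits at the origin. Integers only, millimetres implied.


translate([492, 457, 0]) cube([425, 128, 13]);
translate([492, 457, 13]) cube([425, 13, 172]);
translate([492, 572, 13]) cube([425, 13, 172]);
translate([492, 470, 13]) cube([13, 102, 172]);
translate([904, 470, 13]) cube([13, 102, 172]);


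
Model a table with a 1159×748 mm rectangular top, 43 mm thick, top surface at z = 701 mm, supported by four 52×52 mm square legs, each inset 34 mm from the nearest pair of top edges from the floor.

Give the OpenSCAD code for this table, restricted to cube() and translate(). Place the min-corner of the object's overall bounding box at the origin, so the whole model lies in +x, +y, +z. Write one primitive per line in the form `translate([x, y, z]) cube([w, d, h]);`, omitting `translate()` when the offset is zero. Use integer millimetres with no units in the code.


// leg_h = 701 - 43 = 658
translate([0, 0, 658]) cube([1159, 748, 43]);
translate([34, 34, 0]) cube([52, 52, 658]);
translate([1073, 34, 0]) cube([52, 52, 658]);
translate([34, 662, 0]) cube([52, 52, 658]);
translate([1073, 662, 0]) cube([52, 52, 658]);


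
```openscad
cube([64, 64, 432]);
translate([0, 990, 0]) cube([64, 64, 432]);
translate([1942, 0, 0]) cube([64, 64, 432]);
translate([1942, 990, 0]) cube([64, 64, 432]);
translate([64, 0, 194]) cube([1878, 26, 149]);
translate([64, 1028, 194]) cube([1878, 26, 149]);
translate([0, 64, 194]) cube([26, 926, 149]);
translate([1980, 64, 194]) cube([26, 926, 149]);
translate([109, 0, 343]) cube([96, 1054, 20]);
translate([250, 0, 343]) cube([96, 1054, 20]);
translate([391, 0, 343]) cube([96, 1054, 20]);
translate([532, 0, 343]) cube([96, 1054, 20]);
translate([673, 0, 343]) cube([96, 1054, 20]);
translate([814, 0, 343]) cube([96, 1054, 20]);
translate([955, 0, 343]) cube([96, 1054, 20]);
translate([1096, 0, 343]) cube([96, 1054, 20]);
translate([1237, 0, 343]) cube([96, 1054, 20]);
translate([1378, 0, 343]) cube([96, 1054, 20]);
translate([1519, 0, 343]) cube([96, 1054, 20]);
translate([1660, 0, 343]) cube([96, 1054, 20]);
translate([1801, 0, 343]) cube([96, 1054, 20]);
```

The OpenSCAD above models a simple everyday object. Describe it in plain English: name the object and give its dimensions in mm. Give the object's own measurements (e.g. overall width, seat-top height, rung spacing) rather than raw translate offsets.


A bed frame 2006 mm long (x) by 1054 mm wide (y). Four 64×64 mm corner posts, 432 mm tall, at the corners of the footprint. Four rails of 26 mm thickness and 149 mm height run between adjacent posts with their undersides at z = 194 mm, their outer faces flush with the outside of the frame (the two x-running rails run between the posts' inner faces; the two y-running rails run between the posts' inner faces). 13 slats, each 96 mm wide (x) and 20 mm thick, lie across the top of the two x-running rails, running the full 1054 mm width of the frame in y; along x they sit between the end posts with a 45 mm gap after the −x posts and between neighbouring slats and before the +x posts.


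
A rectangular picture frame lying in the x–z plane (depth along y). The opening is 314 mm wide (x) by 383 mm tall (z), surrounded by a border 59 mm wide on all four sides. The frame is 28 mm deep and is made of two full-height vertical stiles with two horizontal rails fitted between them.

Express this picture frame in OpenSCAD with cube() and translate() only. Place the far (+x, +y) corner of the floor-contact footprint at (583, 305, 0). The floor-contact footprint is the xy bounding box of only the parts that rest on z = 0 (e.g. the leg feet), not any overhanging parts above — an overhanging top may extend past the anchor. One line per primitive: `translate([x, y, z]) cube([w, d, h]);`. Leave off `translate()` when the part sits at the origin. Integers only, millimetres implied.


translate([151, 277, 0]) cube([59, 28, 501]);
translate([524, 277, 0]) cube([59, 28, 501]);
translate([210, 277, 0]) cube([314, 28, 59]);
translate([210, 277, 442]) cube([314, 28, 59]);


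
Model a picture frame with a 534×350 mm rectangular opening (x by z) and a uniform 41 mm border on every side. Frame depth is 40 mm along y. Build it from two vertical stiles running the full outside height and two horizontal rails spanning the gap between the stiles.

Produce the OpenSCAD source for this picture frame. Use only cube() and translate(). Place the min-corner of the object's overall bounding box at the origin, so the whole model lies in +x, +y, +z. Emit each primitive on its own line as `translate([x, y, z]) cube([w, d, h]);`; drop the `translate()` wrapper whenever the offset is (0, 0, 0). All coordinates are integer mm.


cube([41, 40, 432]);
translate([575, 0, 0]) cube([41, 40, 432]);
translate([41, 0, 0]) cube([534, 40, 41]);
translate([41, 0, 391]) cube([534, 40, 41]);


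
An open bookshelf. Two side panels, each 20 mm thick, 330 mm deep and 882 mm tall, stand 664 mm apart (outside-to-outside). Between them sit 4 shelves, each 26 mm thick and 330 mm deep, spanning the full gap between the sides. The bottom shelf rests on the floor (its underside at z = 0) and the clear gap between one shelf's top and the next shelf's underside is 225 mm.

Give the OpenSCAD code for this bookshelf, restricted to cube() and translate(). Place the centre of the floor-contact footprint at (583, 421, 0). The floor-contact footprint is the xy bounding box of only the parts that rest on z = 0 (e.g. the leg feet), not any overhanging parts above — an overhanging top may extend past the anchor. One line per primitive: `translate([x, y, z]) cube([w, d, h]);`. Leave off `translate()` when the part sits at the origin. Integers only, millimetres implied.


translate([251, 256, 0]) cube([20, 330, 882]);
translate([895, 256, 0]) cube([20, 330, 882]);
translate([271, 256, 0]) cube([624, 330, 26]);
translate([271, 256, 251]) cube([624, 330, 26]);
translate([271, 256, 502]) cube([624, 330, 26]);
translate([271, 256, 753]) cube([624, 330, 26]);


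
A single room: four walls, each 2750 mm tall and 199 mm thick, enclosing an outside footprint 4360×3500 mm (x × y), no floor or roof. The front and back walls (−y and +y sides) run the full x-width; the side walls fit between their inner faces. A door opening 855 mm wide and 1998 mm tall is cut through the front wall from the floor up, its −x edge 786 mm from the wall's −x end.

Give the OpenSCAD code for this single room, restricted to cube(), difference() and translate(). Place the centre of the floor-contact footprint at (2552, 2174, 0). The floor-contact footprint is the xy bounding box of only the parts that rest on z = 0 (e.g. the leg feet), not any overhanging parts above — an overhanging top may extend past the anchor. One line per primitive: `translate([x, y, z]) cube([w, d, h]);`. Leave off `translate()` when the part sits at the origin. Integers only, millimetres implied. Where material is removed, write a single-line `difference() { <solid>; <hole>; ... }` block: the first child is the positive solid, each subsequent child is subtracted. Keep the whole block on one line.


difference() { translate([372, 424, 0]) cube([4360, 199, 2750]); translate([1158, 424, 0]) cube([855, 199, 1998]); }
translate([372, 3725, 0]) cube([4360, 199, 2750]);
translate([372, 623, 0]) cube([199, 3102, 2750]);
translate([4533, 623, 0]) cube([199, 3102, 2750]);


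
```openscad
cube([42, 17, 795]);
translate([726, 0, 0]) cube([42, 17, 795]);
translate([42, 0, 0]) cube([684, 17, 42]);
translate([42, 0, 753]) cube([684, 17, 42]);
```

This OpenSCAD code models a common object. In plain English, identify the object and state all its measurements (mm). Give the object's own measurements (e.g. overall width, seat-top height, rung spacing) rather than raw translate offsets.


A rectangular picture frame lying in the x–z plane (depth along y). The opening is 684 mm wide (x) by 711 mm tall (z), surrounded by a border 42 mm wide on all four sides. The frame is 17 mm deep and is made of two full-height vertical stiles with two horizontal rails fitted between them.
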